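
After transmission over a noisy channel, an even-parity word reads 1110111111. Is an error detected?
Sum of received bits: 1+1+1+0+1+1+1+1+1+1 = 9; 9 mod 2 = 1. Result is 1 ≠ 0 → error detected.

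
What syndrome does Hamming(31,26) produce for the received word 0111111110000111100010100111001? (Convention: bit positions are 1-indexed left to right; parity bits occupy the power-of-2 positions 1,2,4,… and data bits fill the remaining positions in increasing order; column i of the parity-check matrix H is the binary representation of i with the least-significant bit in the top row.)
Syndrome s = H · r^T (mod 2), r = 0111111110000111100010100111001:
  s[0] = (1010101010101010101010101010101)·(0111111110000111100010100111001) mod 2 = 0+0+1+0+1+0+1+0+1+0+0+0+0+0+1+0+1+0+0+0+1+0+1+0+0+0+1+0+0+0+1 mod 2 = 0
  s[1] = (0110011001100110011001100110011)·(0111111110000111100010100111001) mod 2 = 0+1+1+0+0+1+1+0+0+0+0+0+0+1+1+0+0+0+0+0+0+0+1+0+0+1+1+0+0+0+1 mod 2 = 0
  s[2] = (0001111000011110000111100001111)·(0111111110000111100010100111001) mod 2 = 0+0+0+1+1+1+1+0+0+0+0+0+0+1+1+0+0+0+0+0+1+0+1+0+0+0+0+1+0+0+1 mod 2 = 0
  s[3] = (0000000111111110000000011111111)·(0111111110000111100010100111001) mod 2 = 0+0+0+0+0+0+0+1+1+0+0+0+0+1+1+0+0+0+0+0+0+0+0+0+0+1+1+1+0+0+1 mod 2 = 0
  s[4] = (0000000000000001111111111111111)·(0111111110000111100010100111001) mod 2 = 0+0+0+0+0+0+0+0+0+0+0+0+0+0+0+1+1+0+0+0+1+0+1+0+0+1+1+1+0+0+1 mod 2 = 0
Syndrome = 00000
s = 0: no error detected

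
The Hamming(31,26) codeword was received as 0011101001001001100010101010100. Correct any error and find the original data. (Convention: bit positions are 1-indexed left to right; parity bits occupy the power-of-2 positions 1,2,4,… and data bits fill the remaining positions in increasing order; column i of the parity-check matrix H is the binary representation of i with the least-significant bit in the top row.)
Syndrome s = H · r^T (mod 2), r = 0011101001001001100010101010100:
  s[0] = (1010101010101010101010101010101)·(0011101001001001100010101010100) mod 2 = 0+0+1+0+1+0+1+0+0+0+0+0+1+0+0+0+1+0+0+0+1+0+1+0+1+0+1+0+1+0+0 mod 2 = 0
  s[1] = (0110011001100110011001100110011)·(0011101001001001100010101010100) mod 2 = 0+0+1+0+0+0+1+0+0+1+0+0+0+0+0+0+0+0+0+0+0+0+1+0+0+0+1+0+0+0+0 mod 2 = 1
  s[2] = (0001111000011110000111100001111)·(0011101001001001100010101010100) mod 2 = 0+0+0+1+1+0+1+0+0+0+0+0+1+0+0+0+0+0+0+0+1+0+1+0+0+0+0+0+1+0+0 mod 2 = 1
  s[3] = (0000000111111110000000011111111)·(0011101001001001100010101010100) mod 2 = 0+0+0+0+0+0+0+0+0+1+0+0+1+0+0+0+0+0+0+0+0+0+0+0+1+0+1+0+1+0+0 mod 2 = 1
  s[4] = (0000000000000001111111111111111)·(0011101001001001100010101010100) mod 2 = 0+0+0+0+0+0+0+0+0+0+0+0+0+0+0+1+1+0+0+0+1+0+1+0+1+0+1+0+1+0+0 mod 2 = 1
Syndrome = 01111
Column 30 of H equals this syndrome → error at bit 30 (1-indexed).
Flip bit 30: 0011101001001001100010101010100 → 0011101001001001100010101010110
Extract data bits at positions {3,5,6,7,9,10,11,12,13,14,15,17,18,19,20,21,22,23,24,25,26,27,28,29,30,31}: 11010100100100010101010110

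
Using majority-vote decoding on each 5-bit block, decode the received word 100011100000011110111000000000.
Split into 5-bit blocks and majority-vote each:
  block 1 = 10001: 2 ones, 3 zeros → 0
  block 2 = 11000: 2 ones, 3 zeros → 0
  block 3 = 00011: 2 ones, 3 zeros → 0
  block 4 = 11011: 4 ones, 1 zeros → 1
  block 5 = 10000: 1 ones, 4 zeros → 0
  block 6 = 00000: 0 ones, 5 zeros → 0
Decoded = 000100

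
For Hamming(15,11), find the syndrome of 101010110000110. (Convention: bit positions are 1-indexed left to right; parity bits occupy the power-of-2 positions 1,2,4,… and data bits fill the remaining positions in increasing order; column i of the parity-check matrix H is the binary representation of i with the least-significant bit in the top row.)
Syndrome s = H · r^T (mod 2), r = 101010110000110:
  s[0] = (101010101010101)·(101010110000110) mod 2 = 1+0+1+0+1+0+1+0+0+0+0+0+1+0+0 mod 2 = 1
  s[1] = (011001100110011)·(101010110000110) mod 2 = 0+0+1+0+0+0+1+0+0+0+0+0+0+1+0 mod 2 = 1
  s[2] = (000111100001111)·(101010110000110) mod 2 = 0+0+0+0+1+0+1+0+0+0+0+0+1+1+0 mod 2 = 0
  s[3] = (000000011111111)·(101010110000110) mod 2 = 0+0+0+0+0+0+0+1+0+0+0+0+1+1+0 mod 2 = 1
Syndrome = 1101
Non-zero syndrome: error at position 11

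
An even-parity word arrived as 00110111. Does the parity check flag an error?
Sum of received bits: 0+0+1+1+0+1+1+1 = 5; 5 mod 2 = 1. Result is 1 ≠ 0 → error detected.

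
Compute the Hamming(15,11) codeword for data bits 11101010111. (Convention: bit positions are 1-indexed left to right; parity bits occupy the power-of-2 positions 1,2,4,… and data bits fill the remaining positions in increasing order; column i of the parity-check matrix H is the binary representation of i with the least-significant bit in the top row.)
Codeword c = d · G (mod 2), d = 11101010111:
  c[0] = d·G[:,0] = (11101010111)·(11011010101) mod 2 = 1+1+0+0+1+0+1+0+1+0+1 mod 2 = 0
  c[1] = d·G[:,1] = (11101010111)·(10110110011) mod 2 = 1+0+1+0+0+0+1+0+0+1+1 mod 2 = 1
  c[2] = d·G[:,2] = (11101010111)·(10000000000) mod 2 = 1+0+0+0+0+0+0+0+0+0+0 mod 2 = 1
  c[3] = d·G[:,3] = (11101010111)·(01110001111) mod 2 = 0+1+1+0+0+0+0+0+1+1+1 mod 2 = 1
  c[4] = d·G[:,4] = (11101010111)·(01000000000) mod 2 = 0+1+0+0+0+0+0+0+0+0+0 mod 2 = 1
  c[5] = d·G[:,5] = (11101010111)·(00100000000) mod 2 = 0+0+1+0+0+0+0+0+0+0+0 mod 2 = 1
  c[6] = d·G[:,6] = (11101010111)·(00010000000) mod 2 = 0+0+0+0+0+0+0+0+0+0+0 mod 2 = 0
  c[7] = d·G[:,7] = (11101010111)·(00001111111) mod 2 = 0+0+0+0+1+0+1+0+1+1+1 mod 2 = 1
  c[8] = d·G[:,8] = (11101010111)·(00001000000) mod 2 = 0+0+0+0+1+0+0+0+0+0+0 mod 2 = 1
  c[9] = d·G[:,9] = (11101010111)·(00000100000) mod 2 = 0+0+0+0+0+0+0+0+0+0+0 mod 2 = 0
  c[10] = d·G[:,10] = (11101010111)·(00000010000) mod 2 = 0+0+0+0+0+0+1+0+0+0+0 mod 2 = 1
  c[11] = d·G[:,11] = (11101010111)·(00000001000) mod 2 = 0+0+0+0+0+0+0+0+0+0+0 mod 2 = 0
  c[12] = d·G[:,12] = (11101010111)·(00000000100) mod 2 = 0+0+0+0+0+0+0+0+1+0+0 mod 2 = 1
  c[13] = d·G[:,13] = (11101010111)·(00000000010) mod 2 = 0+0+0+0+0+0+0+0+0+1+0 mod 2 = 1
  c[14] = d·G[:,14] = (11101010111)·(00000000001) mod 2 = 0+0+0+0+0+0+0+0+0+0+1 mod 2 = 1
Codeword = 011111011010111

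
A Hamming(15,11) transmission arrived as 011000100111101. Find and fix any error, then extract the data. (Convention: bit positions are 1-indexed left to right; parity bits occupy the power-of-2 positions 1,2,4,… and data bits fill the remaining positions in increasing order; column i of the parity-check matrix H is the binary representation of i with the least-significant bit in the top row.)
Syndrome s = H · r^T (mod 2), r = 011000100111101:
  s[0] = (101010101010101)·(011000100111101) mod 2 = 0+0+1+0+0+0+1+0+0+0+1+0+1+0+1 mod 2 = 1
  s[1] = (011001100110011)·(011000100111101) mod 2 = 0+1+1+0+0+0+1+0+0+1+1+0+0+0+1 mod 2 = 0
  s[2] = (000111100001111)·(011000100111101) mod 2 = 0+0+0+0+0+0+1+0+0+0+0+1+1+0+1 mod 2 = 0
  s[3] = (000000011111111)·(011000100111101) mod 2 = 0+0+0+0+0+0+0+0+0+1+1+1+1+0+1 mod 2 = 1
Syndrome = 1001
Column 9 of H equals this syndrome → error at bit 9 (1-indexed).
Flip bit 9: 011000100111101 → 011000101111101
Extract data bits at positions {3,5,6,7,9,10,11,12,13,14,15}: 10011111101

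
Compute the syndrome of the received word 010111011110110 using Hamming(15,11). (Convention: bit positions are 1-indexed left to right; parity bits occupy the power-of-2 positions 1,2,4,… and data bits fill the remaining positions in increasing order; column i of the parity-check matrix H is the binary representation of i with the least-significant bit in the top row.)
Syndrome s = H · r^T (mod 2), r = 010111011110110:
  s[0] = (101010101010101)·(010111011110110) mod 2 = 0+0+0+0+1+0+0+0+1+0+1+0+1+0+0 mod 2 = 0
  s[1] = (011001100110011)·(010111011110110) mod 2 = 0+1+0+0+0+1+0+0+0+1+1+0+0+1+0 mod 2 = 1
  s[2] = (000111100001111)·(010111011110110) mod 2 = 0+0+0+1+1+1+0+0+0+0+0+0+1+1+0 mod 2 = 1
  s[3] = (000000011111111)·(010111011110110) mod 2 = 0+0+0+0+0+0+0+1+1+1+1+0+1+1+0 mod 2 = 0
Syndrome = 0110
Non-zero syndrome: error at position 6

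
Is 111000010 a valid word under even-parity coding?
Sum of all bits: 1+1+1+0+0+0+0+1+0 = 4; 4 mod 2 = 0. Result is 0 → valid parity.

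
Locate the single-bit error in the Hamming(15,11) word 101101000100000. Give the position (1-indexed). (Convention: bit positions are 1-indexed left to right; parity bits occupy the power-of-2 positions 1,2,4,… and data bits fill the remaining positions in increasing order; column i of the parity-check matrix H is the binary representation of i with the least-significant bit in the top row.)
Syndrome s = H · r^T (mod 2), r = 101101000100000:
  s[0] = (101010101010101)·(101101000100000) mod 2 = 1+0+1+0+0+0+0+0+0+0+0+0+0+0+0 mod 2 = 0
  s[1] = (011001100110011)·(101101000100000) mod 2 = 0+0+1+0+0+1+0+0+0+1+0+0+0+0+0 mod 2 = 1
  s[2] = (000111100001111)·(101101000100000) mod 2 = 0+0+0+1+0+1+0+0+0+0+0+0+0+0+0 mod 2 = 0
  s[3] = (000000011111111)·(101101000100000) mod 2 = 0+0+0+0+0+0+0+0+0+1+0+0+0+0+0 mod 2 = 1
Syndrome = 0101
Column i of H is the binary representation of i, so the syndrome is the binary index of the flipped bit.
Read s = 0101 with s[0] as LSB: 0·2^0 + 1·2^1 + 0·2^2 + 1·2^3 = 10.
Error is at bit position 10.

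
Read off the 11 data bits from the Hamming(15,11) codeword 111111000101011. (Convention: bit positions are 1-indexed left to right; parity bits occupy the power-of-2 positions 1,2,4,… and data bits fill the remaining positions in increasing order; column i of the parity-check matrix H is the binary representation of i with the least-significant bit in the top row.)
Parity bits occupy power-of-2 positions; data bits are at positions {3,5,6,7,9,10,11,12,13,14,15} (1-indexed).
Extract: c[3]=1 c[5]=1 c[6]=1 c[7]=0 c[9]=0 c[10]=1 c[11]=0 c[12]=1 c[13]=0 c[14]=1 c[15]=1
Data = 11100101011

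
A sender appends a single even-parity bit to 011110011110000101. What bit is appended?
Sum of data bits: 0+1+1+1+1+0+0+1+1+1+1+0+0+0+0+1+0+1 = 10.
10 mod 2 = 0, so parity bit = 0.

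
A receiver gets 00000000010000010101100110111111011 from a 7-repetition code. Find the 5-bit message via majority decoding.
Split into 7-bit blocks and majority-vote each:
  block 1 = 0000000: 0 ones, 7 zeros → 0
  block 2 = 0010000: 1 ones, 6 zeros → 0
  block 3 = 0101011: 4 ones, 3 zeros → 1
  block 4 = 0011011: 4 ones, 3 zeros → 1
  block 5 = 1111011: 6 ones, 1 zeros → 1
Decoded = 00111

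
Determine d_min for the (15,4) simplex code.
d_min = 8 (every nonzero codeword of the simplex code S_4 has weight 2^(r−1) = 8).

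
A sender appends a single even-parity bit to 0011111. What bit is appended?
Sum of data bits: 0+0+1+1+1+1+1 = 5.
5 mod 2 = 1, so parity bit = 1.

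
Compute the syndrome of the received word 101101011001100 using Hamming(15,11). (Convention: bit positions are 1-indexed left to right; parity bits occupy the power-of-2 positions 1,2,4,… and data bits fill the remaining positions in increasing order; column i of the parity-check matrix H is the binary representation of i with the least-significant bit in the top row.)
Syndrome s = H · r^T (mod 2), r = 101101011001100:
  s[0] = (101010101010101)·(101101011001100) mod 2 = 1+0+1+0+0+0+0+0+1+0+0+0+1+0+0 mod 2 = 0
  s[1] = (011001100110011)·(101101011001100) mod 2 = 0+0+1+0+0+1+0+0+0+0+0+0+0+0+0 mod 2 = 0
  s[2] = (000111100001111)·(101101011001100) mod 2 = 0+0+0+1+0+1+0+0+0+0+0+1+1+0+0 mod 2 = 0
  s[3] = (000000011111111)·(101101011001100) mod 2 = 0+0+0+0+0+0+0+1+1+0+0+1+1+0+0 mod 2 = 0
Syndrome = 0000
s = 0: no error detected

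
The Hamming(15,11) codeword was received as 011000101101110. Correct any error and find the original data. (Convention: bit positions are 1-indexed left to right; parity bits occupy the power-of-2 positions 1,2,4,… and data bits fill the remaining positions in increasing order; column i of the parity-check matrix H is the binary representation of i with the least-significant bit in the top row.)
Syndrome s = H · r^T (mod 2), r = 011000101101110:
  s[0] = (101010101010101)·(011000101101110) mod 2 = 0+0+1+0+0+0+1+0+1+0+0+0+1+0+0 mod 2 = 0
  s[1] = (011001100110011)·(011000101101110) mod 2 = 0+1+1+0+0+0+1+0+0+1+0+0+0+1+0 mod 2 = 1
  s[2] = (000111100001111)·(011000101101110) mod 2 = 0+0+0+0+0+0+1+0+0+0+0+1+1+1+0 mod 2 = 0
  s[3] = (000000011111111)·(011000101101110) mod 2 = 0+0+0+0+0+0+0+0+1+1+0+1+1+1+0 mod 2 = 1
Syndrome = 0101
Column 10 of H equals this syndrome → error at bit 10 (1-indexed).
Flip bit 10: 011000101101110 → 011000101001110
Extract data bits at positions {3,5,6,7,9,10,11,12,13,14,15}: 10011001110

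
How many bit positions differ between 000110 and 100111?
XOR = 100001, count of 1s = 2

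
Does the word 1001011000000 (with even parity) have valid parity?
Sum of all bits: 1+0+0+1+0+1+1+0+0+0+0+0+0 = 4; 4 mod 2 = 0. Result is 0 → valid parity.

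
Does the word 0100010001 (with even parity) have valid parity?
Sum of all bits: 0+1+0+0+0+1+0+0+0+1 = 3; 3 mod 2 = 1. Result is 1 → parity error detected.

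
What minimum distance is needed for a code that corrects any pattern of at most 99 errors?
Correcting t errors requires d_min ≥ 2t + 1 = 2·99 + 1 = 199.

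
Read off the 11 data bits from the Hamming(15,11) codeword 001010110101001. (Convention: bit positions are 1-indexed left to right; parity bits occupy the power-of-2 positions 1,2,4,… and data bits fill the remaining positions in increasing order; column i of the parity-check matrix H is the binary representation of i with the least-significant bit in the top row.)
Parity bits occupy power-of-2 positions; data bits are at positions {3,5,6,7,9,10,11,12,13,14,15} (1-indexed).
Extract: c[3]=1 c[5]=1 c[6]=0 c[7]=1 c[9]=0 c[10]=1 c[11]=0 c[12]=1 c[13]=0 c[14]=0 c[15]=1
Data = 11010101001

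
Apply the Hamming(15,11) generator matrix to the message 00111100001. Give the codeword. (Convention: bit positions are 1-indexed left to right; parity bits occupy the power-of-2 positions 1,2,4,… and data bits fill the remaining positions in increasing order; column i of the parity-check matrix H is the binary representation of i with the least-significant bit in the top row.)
Codeword c = d · G (mod 2), d = 00111100001:
  c[0] = d·G[:,0] = (00111100001)·(11011010101) mod 2 = 0+0+0+1+1+0+0+0+0+0+1 mod 2 = 1
  c[1] = d·G[:,1] = (00111100001)·(10110110011) mod 2 = 0+0+1+1+0+1+0+0+0+0+1 mod 2 = 0
  c[2] = d·G[:,2] = (00111100001)·(10000000000) mod 2 = 0+0+0+0+0+0+0+0+0+0+0 mod 2 = 0
  c[3] = d·G[:,3] = (00111100001)·(01110001111) mod 2 = 0+0+1+1+0+0+0+0+0+0+1 mod 2 = 1
  c[4] = d·G[:,4] = (00111100001)·(01000000000) mod 2 = 0+0+0+0+0+0+0+0+0+0+0 mod 2 = 0
  c[5] = d·G[:,5] = (00111100001)·(00100000000) mod 2 = 0+0+1+0+0+0+0+0+0+0+0 mod 2 = 1
  c[6] = d·G[:,6] = (00111100001)·(00010000000) mod 2 = 0+0+0+1+0+0+0+0+0+0+0 mod 2 = 1
  c[7] = d·G[:,7] = (00111100001)·(00001111111) mod 2 = 0+0+0+0+1+1+0+0+0+0+1 mod 2 = 1
  c[8] = d·G[:,8] = (00111100001)·(00001000000) mod 2 = 0+0+0+0+1+0+0+0+0+0+0 mod 2 = 1
  c[9] = d·G[:,9] = (00111100001)·(00000100000) mod 2 = 0+0+0+0+0+1+0+0+0+0+0 mod 2 = 1
  c[10] = d·G[:,10] = (00111100001)·(00000010000) mod 2 = 0+0+0+0+0+0+0+0+0+0+0 mod 2 = 0
  c[11] = d·G[:,11] = (00111100001)·(00000001000) mod 2 = 0+0+0+0+0+0+0+0+0+0+0 mod 2 = 0
  c[12] = d·G[:,12] = (00111100001)·(00000000100) mod 2 = 0+0+0+0+0+0+0+0+0+0+0 mod 2 = 0
  c[13] = d·G[:,13] = (00111100001)·(00000000010) mod 2 = 0+0+0+0+0+0+0+0+0+0+0 mod 2 = 0
  c[14] = d·G[:,14] = (00111100001)·(00000000001) mod 2 = 0+0+0+0+0+0+0+0+0+0+1 mod 2 = 1
Codeword = 100101111100001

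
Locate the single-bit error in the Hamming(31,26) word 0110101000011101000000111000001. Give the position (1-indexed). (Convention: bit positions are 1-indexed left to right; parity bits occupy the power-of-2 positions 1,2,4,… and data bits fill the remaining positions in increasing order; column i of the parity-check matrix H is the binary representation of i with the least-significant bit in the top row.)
Syndrome s = H · r^T (mod 2), r = 0110101000011101000000111000001:
  s[0] = (1010101010101010101010101010101)·(0110101000011101000000111000001) mod 2 = 0+0+1+0+1+0+1+0+0+0+0+0+1+0+0+0+0+0+0+0+0+0+1+0+1+0+0+0+0+0+1 mod 2 = 1
  s[1] = (0110011001100110011001100110011)·(0110101000011101000000111000001) mod 2 = 0+1+1+0+0+0+1+0+0+0+0+0+0+1+0+0+0+0+0+0+0+0+1+0+0+0+0+0+0+0+1 mod 2 = 0
  s[2] = (0001111000011110000111100001111)·(0110101000011101000000111000001) mod 2 = 0+0+0+0+1+0+1+0+0+0+0+1+1+1+0+0+0+0+0+0+0+0+1+0+0+0+0+0+0+0+1 mod 2 = 1
  s[3] = (0000000111111110000000011111111)·(0110101000011101000000111000001) mod 2 = 0+0+0+0+0+0+0+0+0+0+0+1+1+1+0+0+0+0+0+0+0+0+0+1+1+0+0+0+0+0+1 mod 2 = 0
  s[4] = (0000000000000001111111111111111)·(0110101000011101000000111000001) mod 2 = 0+0+0+0+0+0+0+0+0+0+0+0+0+0+0+1+0+0+0+0+0+0+1+1+1+0+0+0+0+0+1 mod 2 = 1
Syndrome = 10101
Column i of H is the binary representation of i, so the syndrome is the binary index of the flipped bit.
Read s = 10101 with s[0] as LSB: 1·2^0 + 0·2^1 + 1·2^2 + 0·2^3 + 1·2^4 = 21.
Error is at bit position 21.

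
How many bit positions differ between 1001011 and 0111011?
XOR = 1110000, count of 1s = 3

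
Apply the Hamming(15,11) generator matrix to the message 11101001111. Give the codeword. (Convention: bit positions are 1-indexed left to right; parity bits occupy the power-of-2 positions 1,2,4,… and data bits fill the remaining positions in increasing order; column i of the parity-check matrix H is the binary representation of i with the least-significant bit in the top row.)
Codeword c = d · G (mod 2), d = 11101001111:
  c[0] = d·G[:,0] = (11101001111)·(11011010101) mod 2 = 1+1+0+0+1+0+0+0+1+0+1 mod 2 = 1
  c[1] = d·G[:,1] = (11101001111)·(10110110011) mod 2 = 1+0+1+0+0+0+0+0+0+1+1 mod 2 = 0
  c[2] = d·G[:,2] = (11101001111)·(10000000000) mod 2 = 1+0+0+0+0+0+0+0+0+0+0 mod 2 = 1
  c[3] = d·G[:,3] = (11101001111)·(01110001111) mod 2 = 0+1+1+0+0+0+0+1+1+1+1 mod 2 = 0
  c[4] = d·G[:,4] = (11101001111)·(01000000000) mod 2 = 0+1+0+0+0+0+0+0+0+0+0 mod 2 = 1
  c[5] = d·G[:,5] = (11101001111)·(00100000000) mod 2 = 0+0+1+0+0+0+0+0+0+0+0 mod 2 = 1
  c[6] = d·G[:,6] = (11101001111)·(00010000000) mod 2 = 0+0+0+0+0+0+0+0+0+0+0 mod 2 = 0
  c[7] = d·G[:,7] = (11101001111)·(00001111111) mod 2 = 0+0+0+0+1+0+0+1+1+1+1 mod 2 = 1
  c[8] = d·G[:,8] = (11101001111)·(00001000000) mod 2 = 0+0+0+0+1+0+0+0+0+0+0 mod 2 = 1
  c[9] = d·G[:,9] = (11101001111)·(00000100000) mod 2 = 0+0+0+0+0+0+0+0+0+0+0 mod 2 = 0
  c[10] = d·G[:,10] = (11101001111)·(00000010000) mod 2 = 0+0+0+0+0+0+0+0+0+0+0 mod 2 = 0
  c[11] = d·G[:,11] = (11101001111)·(00000001000) mod 2 = 0+0+0+0+0+0+0+1+0+0+0 mod 2 = 1
  c[12] = d·G[:,12] = (11101001111)·(00000000100) mod 2 = 0+0+0+0+0+0+0+0+1+0+0 mod 2 = 1
  c[13] = d·G[:,13] = (11101001111)·(00000000010) mod 2 = 0+0+0+0+0+0+0+0+0+1+0 mod 2 = 1
  c[14] = d·G[:,14] = (11101001111)·(00000000001) mod 2 = 0+0+0+0+0+0+0+0+0+0+1 mod 2 = 1
Codeword = 101011011001111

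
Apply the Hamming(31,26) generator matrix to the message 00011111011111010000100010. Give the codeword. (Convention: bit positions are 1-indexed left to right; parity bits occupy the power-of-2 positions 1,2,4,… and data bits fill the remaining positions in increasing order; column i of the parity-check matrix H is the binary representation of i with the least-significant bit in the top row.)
Codeword c = d · G (mod 2), d = 00011111011111010000100010:
  c[0] = d·G[:,0] = (00011111011111010000100010)·(11011010101101010101010101) mod 2 = 0+0+0+1+1+0+1+0+0+0+1+1+0+1+0+1+0+0+0+0+0+0+0+0+0+0 mod 2 = 1
  c[1] = d·G[:,1] = (00011111011111010000100010)·(10110110011011001100110011) mod 2 = 0+0+0+1+0+1+1+0+0+1+1+0+1+1+0+0+0+0+0+0+1+0+0+0+1+0 mod 2 = 1
  c[2] = d·G[:,2] = (00011111011111010000100010)·(10000000000000000000000000) mod 2 = 0+0+0+0+0+0+0+0+0+0+0+0+0+0+0+0+0+0+0+0+0+0+0+0+0+0 mod 2 = 0
  c[3] = d·G[:,3] = (00011111011111010000100010)·(01110001111000111100001111) mod 2 = 0+0+0+1+0+0+0+1+0+1+1+0+0+0+0+1+0+0+0+0+0+0+0+0+1+0 mod 2 = 0
  c[4] = d·G[:,4] = (00011111011111010000100010)·(01000000000000000000000000) mod 2 = 0+0+0+0+0+0+0+0+0+0+0+0+0+0+0+0+0+0+0+0+0+0+0+0+0+0 mod 2 = 0
  c[5] = d·G[:,5] = (00011111011111010000100010)·(00100000000000000000000000) mod 2 = 0+0+0+0+0+0+0+0+0+0+0+0+0+0+0+0+0+0+0+0+0+0+0+0+0+0 mod 2 = 0
  c[6] = d·G[:,6] = (00011111011111010000100010)·(00010000000000000000000000) mod 2 = 0+0+0+1+0+0+0+0+0+0+0+0+0+0+0+0+0+0+0+0+0+0+0+0+0+0 mod 2 = 1
  c[7] = d·G[:,7] = (00011111011111010000100010)·(00001111111000000011111111) mod 2 = 0+0+0+0+1+1+1+1+0+1+1+0+0+0+0+0+0+0+0+0+1+0+0+0+1+0 mod 2 = 0
  c[8] = d·G[:,8] = (00011111011111010000100010)·(00001000000000000000000000) mod 2 = 0+0+0+0+1+0+0+0+0+0+0+0+0+0+0+0+0+0+0+0+0+0+0+0+0+0 mod 2 = 1
  c[9] = d·G[:,9] = (00011111011111010000100010)·(00000100000000000000000000) mod 2 = 0+0+0+0+0+1+0+0+0+0+0+0+0+0+0+0+0+0+0+0+0+0+0+0+0+0 mod 2 = 1
  c[10] = d·G[:,10] = (00011111011111010000100010)·(00000010000000000000000000) mod 2 = 0+0+0+0+0+0+1+0+0+0+0+0+0+0+0+0+0+0+0+0+0+0+0+0+0+0 mod 2 = 1
  c[11] = d·G[:,11] = (00011111011111010000100010)·(00000001000000000000000000) mod 2 = 0+0+0+0+0+0+0+1+0+0+0+0+0+0+0+0+0+0+0+0+0+0+0+0+0+0 mod 2 = 1
  c[12] = d·G[:,12] = (00011111011111010000100010)·(00000000100000000000000000) mod 2 = 0+0+0+0+0+0+0+0+0+0+0+0+0+0+0+0+0+0+0+0+0+0+0+0+0+0 mod 2 = 0
  c[13] = d·G[:,13] = (00011111011111010000100010)·(00000000010000000000000000) mod 2 = 0+0+0+0+0+0+0+0+0+1+0+0+0+0+0+0+0+0+0+0+0+0+0+0+0+0 mod 2 = 1
  c[14] = d·G[:,14] = (00011111011111010000100010)·(00000000001000000000000000) mod 2 = 0+0+0+0+0+0+0+0+0+0+1+0+0+0+0+0+0+0+0+0+0+0+0+0+0+0 mod 2 = 1
  c[15] = d·G[:,15] = (00011111011111010000100010)·(00000000000111111111111111) mod 2 = 0+0+0+0+0+0+0+0+0+0+0+1+1+1+0+1+0+0+0+0+1+0+0+0+1+0 mod 2 = 0
  c[16] = d·G[:,16] = (00011111011111010000100010)·(00000000000100000000000000) mod 2 = 0+0+0+0+0+0+0+0+0+0+0+1+0+0+0+0+0+0+0+0+0+0+0+0+0+0 mod 2 = 1
  c[17] = d·G[:,17] = (00011111011111010000100010)·(00000000000010000000000000) mod 2 = 0+0+0+0+0+0+0+0+0+0+0+0+1+0+0+0+0+0+0+0+0+0+0+0+0+0 mod 2 = 1
  c[18] = d·G[:,18] = (00011111011111010000100010)·(00000000000001000000000000) mod 2 = 0+0+0+0+0+0+0+0+0+0+0+0+0+1+0+0+0+0+0+0+0+0+0+0+0+0 mod 2 = 1
  c[19] = d·G[:,19] = (00011111011111010000100010)·(00000000000000100000000000) mod 2 = 0+0+0+0+0+0+0+0+0+0+0+0+0+0+0+0+0+0+0+0+0+0+0+0+0+0 mod 2 = 0
  c[20] = d·G[:,20] = (00011111011111010000100010)·(00000000000000010000000000) mod 2 = 0+0+0+0+0+0+0+0+0+0+0+0+0+0+0+1+0+0+0+0+0+0+0+0+0+0 mod 2 = 1
  c[21] = d·G[:,21] = (00011111011111010000100010)·(00000000000000001000000000) mod 2 = 0+0+0+0+0+0+0+0+0+0+0+0+0+0+0+0+0+0+0+0+0+0+0+0+0+0 mod 2 = 0
  c[22] = d·G[:,22] = (00011111011111010000100010)·(00000000000000000100000000) mod 2 = 0+0+0+0+0+0+0+0+0+0+0+0+0+0+0+0+0+0+0+0+0+0+0+0+0+0 mod 2 = 0
  c[23] = d·G[:,23] = (00011111011111010000100010)·(00000000000000000010000000) mod 2 = 0+0+0+0+0+0+0+0+0+0+0+0+0+0+0+0+0+0+0+0+0+0+0+0+0+0 mod 2 = 0
  c[24] = d·G[:,24] = (00011111011111010000100010)·(00000000000000000001000000) mod 2 = 0+0+0+0+0+0+0+0+0+0+0+0+0+0+0+0+0+0+0+0+0+0+0+0+0+0 mod 2 = 0
  c[25] = d·G[:,25] = (00011111011111010000100010)·(00000000000000000000100000) mod 2 = 0+0+0+0+0+0+0+0+0+0+0+0+0+0+0+0+0+0+0+0+1+0+0+0+0+0 mod 2 = 1
  c[26] = d·G[:,26] = (00011111011111010000100010)·(00000000000000000000010000) mod 2 = 0+0+0+0+0+0+0+0+0+0+0+0+0+0+0+0+0+0+0+0+0+0+0+0+0+0 mod 2 = 0
  c[27] = d·G[:,27] = (00011111011111010000100010)·(00000000000000000000001000) mod 2 = 0+0+0+0+0+0+0+0+0+0+0+0+0+0+0+0+0+0+0+0+0+0+0+0+0+0 mod 2 = 0
  c[28] = d·G[:,28] = (00011111011111010000100010)·(00000000000000000000000100) mod 2 = 0+0+0+0+0+0+0+0+0+0+0+0+0+0+0+0+0+0+0+0+0+0+0+0+0+0 mod 2 = 0
  c[29] = d·G[:,29] = (00011111011111010000100010)·(00000000000000000000000010) mod 2 = 0+0+0+0+0+0+0+0+0+0+0+0+0+0+0+0+0+0+0+0+0+0+0+0+1+0 mod 2 = 1
  c[30] = d·G[:,30] = (00011111011111010000100010)·(00000000000000000000000001) mod 2 = 0+0+0+0+0+0+0+0+0+0+0+0+0+0+0+0+0+0+0+0+0+0+0+0+0+0 mod 2 = 0
Codeword = 1100001011110110111010000100010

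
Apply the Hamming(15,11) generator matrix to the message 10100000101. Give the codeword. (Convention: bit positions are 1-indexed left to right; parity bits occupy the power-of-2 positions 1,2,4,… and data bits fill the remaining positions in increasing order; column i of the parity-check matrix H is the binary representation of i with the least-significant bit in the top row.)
Codeword c = d · G (mod 2), d = 10100000101:
  c[0] = d·G[:,0] = (10100000101)·(11011010101) mod 2 = 1+0+0+0+0+0+0+0+1+0+1 mod 2 = 1
  c[1] = d·G[:,1] = (10100000101)·(10110110011) mod 2 = 1+0+1+0+0+0+0+0+0+0+1 mod 2 = 1
  c[2] = d·G[:,2] = (10100000101)·(10000000000) mod 2 = 1+0+0+0+0+0+0+0+0+0+0 mod 2 = 1
  c[3] = d·G[:,3] = (10100000101)·(01110001111) mod 2 = 0+0+1+0+0+0+0+0+1+0+1 mod 2 = 1
  c[4] = d·G[:,4] = (10100000101)·(01000000000) mod 2 = 0+0+0+0+0+0+0+0+0+0+0 mod 2 = 0
  c[5] = d·G[:,5] = (10100000101)·(00100000000) mod 2 = 0+0+1+0+0+0+0+0+0+0+0 mod 2 = 1
  c[6] = d·G[:,6] = (10100000101)·(00010000000) mod 2 = 0+0+0+0+0+0+0+0+0+0+0 mod 2 = 0
  c[7] = d·G[:,7] = (10100000101)·(00001111111) mod 2 = 0+0+0+0+0+0+0+0+1+0+1 mod 2 = 0
  c[8] = d·G[:,8] = (10100000101)·(00001000000) mod 2 = 0+0+0+0+0+0+0+0+0+0+0 mod 2 = 0
  c[9] = d·G[:,9] = (10100000101)·(00000100000) mod 2 = 0+0+0+0+0+0+0+0+0+0+0 mod 2 = 0
  c[10] = d·G[:,10] = (10100000101)·(00000010000) mod 2 = 0+0+0+0+0+0+0+0+0+0+0 mod 2 = 0
  c[11] = d·G[:,11] = (10100000101)·(00000001000) mod 2 = 0+0+0+0+0+0+0+0+0+0+0 mod 2 = 0
  c[12] = d·G[:,12] = (10100000101)·(00000000100) mod 2 = 0+0+0+0+0+0+0+0+1+0+0 mod 2 = 1
  c[13] = d·G[:,13] = (10100000101)·(00000000010) mod 2 = 0+0+0+0+0+0+0+0+0+0+0 mod 2 = 0
  c[14] = d·G[:,14] = (10100000101)·(00000000001) mod 2 = 0+0+0+0+0+0+0+0+0+0+1 mod 2 = 1
Codeword = 111101000000101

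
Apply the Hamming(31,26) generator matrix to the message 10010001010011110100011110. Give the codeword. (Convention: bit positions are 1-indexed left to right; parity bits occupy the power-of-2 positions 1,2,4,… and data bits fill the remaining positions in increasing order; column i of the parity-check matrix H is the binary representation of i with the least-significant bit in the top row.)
Codeword c = d · G (mod 2), d = 10010001010011110100011110:
  c[0] = d·G[:,0] = (10010001010011110100011110)·(11011010101101010101010101) mod 2 = 1+0+0+1+0+0+0+0+0+0+0+0+0+1+0+1+0+1+0+0+0+1+0+1+0+0 mod 2 = 1
  c[1] = d·G[:,1] = (10010001010011110100011110)·(10110110011011001100110011) mod 2 = 1+0+0+1+0+0+0+0+0+1+0+0+1+1+0+0+0+1+0+0+0+1+0+0+1+0 mod 2 = 0
  c[2] = d·G[:,2] = (10010001010011110100011110)·(10000000000000000000000000) mod 2 = 1+0+0+0+0+0+0+0+0+0+0+0+0+0+0+0+0+0+0+0+0+0+0+0+0+0 mod 2 = 1
  c[3] = d·G[:,3] = (10010001010011110100011110)·(01110001111000111100001111) mod 2 = 0+0+0+1+0+0+0+1+0+1+0+0+0+0+1+1+0+1+0+0+0+0+1+1+1+0 mod 2 = 1
  c[4] = d·G[:,4] = (10010001010011110100011110)·(01000000000000000000000000) mod 2 = 0+0+0+0+0+0+0+0+0+0+0+0+0+0+0+0+0+0+0+0+0+0+0+0+0+0 mod 2 = 0
  c[5] = d·G[:,5] = (10010001010011110100011110)·(00100000000000000000000000) mod 2 = 0+0+0+0+0+0+0+0+0+0+0+0+0+0+0+0+0+0+0+0+0+0+0+0+0+0 mod 2 = 0
  c[6] = d·G[:,6] = (10010001010011110100011110)·(00010000000000000000000000) mod 2 = 0+0+0+1+0+0+0+0+0+0+0+0+0+0+0+0+0+0+0+0+0+0+0+0+0+0 mod 2 = 1
  c[7] = d·G[:,7] = (10010001010011110100011110)·(00001111111000000011111111) mod 2 = 0+0+0+0+0+0+0+1+0+1+0+0+0+0+0+0+0+0+0+0+0+1+1+1+1+0 mod 2 = 0
  c[8] = d·G[:,8] = (10010001010011110100011110)·(00001000000000000000000000) mod 2 = 0+0+0+0+0+0+0+0+0+0+0+0+0+0+0+0+0+0+0+0+0+0+0+0+0+0 mod 2 = 0
  c[9] = d·G[:,9] = (10010001010011110100011110)·(00000100000000000000000000) mod 2 = 0+0+0+0+0+0+0+0+0+0+0+0+0+0+0+0+0+0+0+0+0+0+0+0+0+0 mod 2 = 0
  c[10] = d·G[:,10] = (10010001010011110100011110)·(00000010000000000000000000) mod 2 = 0+0+0+0+0+0+0+0+0+0+0+0+0+0+0+0+0+0+0+0+0+0+0+0+0+0 mod 2 = 0
  c[11] = d·G[:,11] = (10010001010011110100011110)·(00000001000000000000000000) mod 2 = 0+0+0+0+0+0+0+1+0+0+0+0+0+0+0+0+0+0+0+0+0+0+0+0+0+0 mod 2 = 1
  c[12] = d·G[:,12] = (10010001010011110100011110)·(00000000100000000000000000) mod 2 = 0+0+0+0+0+0+0+0+0+0+0+0+0+0+0+0+0+0+0+0+0+0+0+0+0+0 mod 2 = 0
  c[13] = d·G[:,13] = (10010001010011110100011110)·(00000000010000000000000000) mod 2 = 0+0+0+0+0+0+0+0+0+1+0+0+0+0+0+0+0+0+0+0+0+0+0+0+0+0 mod 2 = 1
  c[14] = d·G[:,14] = (10010001010011110100011110)·(00000000001000000000000000) mod 2 = 0+0+0+0+0+0+0+0+0+0+0+0+0+0+0+0+0+0+0+0+0+0+0+0+0+0 mod 2 = 0
  c[15] = d·G[:,15] = (10010001010011110100011110)·(00000000000111111111111111) mod 2 = 0+0+0+0+0+0+0+0+0+0+0+0+1+1+1+1+0+1+0+0+0+1+1+1+1+0 mod 2 = 1
  c[16] = d·G[:,16] = (10010001010011110100011110)·(00000000000100000000000000) mod 2 = 0+0+0+0+0+0+0+0+0+0+0+0+0+0+0+0+0+0+0+0+0+0+0+0+0+0 mod 2 = 0
  c[17] = d·G[:,17] = (10010001010011110100011110)·(00000000000010000000000000) mod 2 = 0+0+0+0+0+0+0+0+0+0+0+0+1+0+0+0+0+0+0+0+0+0+0+0+0+0 mod 2 = 1
  c[18] = d·G[:,18] = (10010001010011110100011110)·(00000000000001000000000000) mod 2 = 0+0+0+0+0+0+0+0+0+0+0+0+0+1+0+0+0+0+0+0+0+0+0+0+0+0 mod 2 = 1
  c[19] = d·G[:,19] = (10010001010011110100011110)·(00000000000000100000000000) mod 2 = 0+0+0+0+0+0+0+0+0+0+0+0+0+0+1+0+0+0+0+0+0+0+0+0+0+0 mod 2 = 1
  c[20] = d·G[:,20] = (10010001010011110100011110)·(00000000000000010000000000) mod 2 = 0+0+0+0+0+0+0+0+0+0+0+0+0+0+0+1+0+0+0+0+0+0+0+0+0+0 mod 2 = 1
  c[21] = d·G[:,21] = (10010001010011110100011110)·(00000000000000001000000000) mod 2 = 0+0+0+0+0+0+0+0+0+0+0+0+0+0+0+0+0+0+0+0+0+0+0+0+0+0 mod 2 = 0
  c[22] = d·G[:,22] = (10010001010011110100011110)·(00000000000000000100000000) mod 2 = 0+0+0+0+0+0+0+0+0+0+0+0+0+0+0+0+0+1+0+0+0+0+0+0+0+0 mod 2 = 1
  c[23] = d·G[:,23] = (10010001010011110100011110)·(00000000000000000010000000) mod 2 = 0+0+0+0+0+0+0+0+0+0+0+0+0+0+0+0+0+0+0+0+0+0+0+0+0+0 mod 2 = 0
  c[24] = d·G[:,24] = (10010001010011110100011110)·(00000000000000000001000000) mod 2 = 0+0+0+0+0+0+0+0+0+0+0+0+0+0+0+0+0+0+0+0+0+0+0+0+0+0 mod 2 = 0
  c[25] = d·G[:,25] = (10010001010011110100011110)·(00000000000000000000100000) mod 2 = 0+0+0+0+0+0+0+0+0+0+0+0+0+0+0+0+0+0+0+0+0+0+0+0+0+0 mod 2 = 0
  c[26] = d·G[:,26] = (10010001010011110100011110)·(00000000000000000000010000) mod 2 = 0+0+0+0+0+0+0+0+0+0+0+0+0+0+0+0+0+0+0+0+0+1+0+0+0+0 mod 2 = 1
  c[27] = d·G[:,27] = (10010001010011110100011110)·(00000000000000000000001000) mod 2 = 0+0+0+0+0+0+0+0+0+0+0+0+0+0+0+0+0+0+0+0+0+0+1+0+0+0 mod 2 = 1
  c[28] = d·G[:,28] = (10010001010011110100011110)·(00000000000000000000000100) mod 2 = 0+0+0+0+0+0+0+0+0+0+0+0+0+0+0+0+0+0+0+0+0+0+0+1+0+0 mod 2 = 1
  c[29] = d·G[:,29] = (10010001010011110100011110)·(00000000000000000000000010) mod 2 = 0+0+0+0+0+0+0+0+0+0+0+0+0+0+0+0+0+0+0+0+0+0+0+0+1+0 mod 2 = 1
  c[30] = d·G[:,30] = (10010001010011110100011110)·(00000000000000000000000001) mod 2 = 0+0+0+0+0+0+0+0+0+0+0+0+0+0+0+0+0+0+0+0+0+0+0+0+0+0 mod 2 = 0
Codeword = 1011001000010101011110100011110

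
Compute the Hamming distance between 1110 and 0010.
XOR = 1100, count of 1s = 2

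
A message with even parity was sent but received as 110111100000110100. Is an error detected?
Sum of received bits: 1+1+0+1+1+1+1+0+0+0+0+0+1+1+0+1+0+0 = 9; 9 mod 2 = 1. Result is 1 ≠ 0 → error detected.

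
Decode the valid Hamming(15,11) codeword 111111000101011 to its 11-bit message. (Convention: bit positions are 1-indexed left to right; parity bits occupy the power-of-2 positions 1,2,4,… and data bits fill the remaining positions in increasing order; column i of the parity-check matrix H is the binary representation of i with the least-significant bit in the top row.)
Parity bits occupy power-of-2 positions; data bits are at positions {3,5,6,7,9,10,11,12,13,14,15} (1-indexed).
Extract: c[3]=1 c[5]=1 c[6]=1 c[7]=0 c[9]=0 c[10]=1 c[11]=0 c[12]=1 c[13]=0 c[14]=1 c[15]=1
Data = 11100101011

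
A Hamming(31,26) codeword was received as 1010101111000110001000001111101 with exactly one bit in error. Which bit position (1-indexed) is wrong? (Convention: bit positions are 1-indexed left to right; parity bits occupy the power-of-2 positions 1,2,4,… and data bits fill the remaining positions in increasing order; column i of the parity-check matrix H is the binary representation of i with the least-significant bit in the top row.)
Syndrome s = H · r^T (mod 2), r = 1010101111000110001000001111101:
  s[0] = (1010101010101010101010101010101)·(1010101111000110001000001111101) mod 2 = 1+0+1+0+1+0+1+0+1+0+0+0+0+0+1+0+0+0+1+0+0+0+0+0+1+0+1+0+1+0+1 mod 2 = 1
  s[1] = (0110011001100110011001100110011)·(1010101111000110001000001111101) mod 2 = 0+0+1+0+0+0+1+0+0+1+0+0+0+1+1+0+0+0+1+0+0+0+0+0+0+1+1+0+0+0+1 mod 2 = 1
  s[2] = (0001111000011110000111100001111)·(1010101111000110001000001111101) mod 2 = 0+0+0+0+1+0+1+0+0+0+0+0+0+1+1+0+0+0+0+0+0+0+0+0+0+0+0+1+1+0+1 mod 2 = 1
  s[3] = (0000000111111110000000011111111)·(1010101111000110001000001111101) mod 2 = 0+0+0+0+0+0+0+1+1+1+0+0+0+1+1+0+0+0+0+0+0+0+0+0+1+1+1+1+1+0+1 mod 2 = 1
  s[4] = (0000000000000001111111111111111)·(1010101111000110001000001111101) mod 2 = 0+0+0+0+0+0+0+0+0+0+0+0+0+0+0+0+0+0+1+0+0+0+0+0+1+1+1+1+1+0+1 mod 2 = 1
Syndrome = 11111
Column i of H is the binary representation of i, so the syndrome is the binary index of the flipped bit.
Read s = 11111 with s[0] as LSB: 1·2^0 + 1·2^1 + 1·2^2 + 1·2^3 + 1·2^4 = 31.
Error is at bit position 31.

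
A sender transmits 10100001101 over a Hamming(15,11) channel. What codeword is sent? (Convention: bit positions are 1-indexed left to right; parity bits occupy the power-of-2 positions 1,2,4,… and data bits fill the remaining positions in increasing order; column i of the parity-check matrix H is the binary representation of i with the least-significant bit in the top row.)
Codeword c = d · G (mod 2), d = 10100001101:
  c[0] = d·G[:,0] = (10100001101)·(11011010101) mod 2 = 1+0+0+0+0+0+0+0+1+0+1 mod 2 = 1
  c[1] = d·G[:,1] = (10100001101)·(10110110011) mod 2 = 1+0+1+0+0+0+0+0+0+0+1 mod 2 = 1
  c[2] = d·G[:,2] = (10100001101)·(10000000000) mod 2 = 1+0+0+0+0+0+0+0+0+0+0 mod 2 = 1
  c[3] = d·G[:,3] = (10100001101)·(01110001111) mod 2 = 0+0+1+0+0+0+0+1+1+0+1 mod 2 = 0
  c[4] = d·G[:,4] = (10100001101)·(01000000000) mod 2 = 0+0+0+0+0+0+0+0+0+0+0 mod 2 = 0
  c[5] = d·G[:,5] = (10100001101)·(00100000000) mod 2 = 0+0+1+0+0+0+0+0+0+0+0 mod 2 = 1
  c[6] = d·G[:,6] = (10100001101)·(00010000000) mod 2 = 0+0+0+0+0+0+0+0+0+0+0 mod 2 = 0
  c[7] = d·G[:,7] = (10100001101)·(00001111111) mod 2 = 0+0+0+0+0+0+0+1+1+0+1 mod 2 = 1
  c[8] = d·G[:,8] = (10100001101)·(00001000000) mod 2 = 0+0+0+0+0+0+0+0+0+0+0 mod 2 = 0
  c[9] = d·G[:,9] = (10100001101)·(00000100000) mod 2 = 0+0+0+0+0+0+0+0+0+0+0 mod 2 = 0
  c[10] = d·G[:,10] = (10100001101)·(00000010000) mod 2 = 0+0+0+0+0+0+0+0+0+0+0 mod 2 = 0
  c[11] = d·G[:,11] = (10100001101)·(00000001000) mod 2 = 0+0+0+0+0+0+0+1+0+0+0 mod 2 = 1
  c[12] = d·G[:,12] = (10100001101)·(00000000100) mod 2 = 0+0+0+0+0+0+0+0+1+0+0 mod 2 = 1
  c[13] = d·G[:,13] = (10100001101)·(00000000010) mod 2 = 0+0+0+0+0+0+0+0+0+0+0 mod 2 = 0
  c[14] = d·G[:,14] = (10100001101)·(00000000001) mod 2 = 0+0+0+0+0+0+0+0+0+0+1 mod 2 = 1
Codeword = 111001010001101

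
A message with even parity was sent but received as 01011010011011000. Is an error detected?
Sum of received bits: 0+1+0+1+1+0+1+0+0+1+1+0+1+1+0+0+0 = 8; 8 mod 2 = 0. Result is 0 → no error detected.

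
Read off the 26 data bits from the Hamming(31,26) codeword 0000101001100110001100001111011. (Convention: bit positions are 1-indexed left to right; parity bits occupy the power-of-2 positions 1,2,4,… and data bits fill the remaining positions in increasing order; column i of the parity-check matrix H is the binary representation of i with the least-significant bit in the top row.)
Parity bits occupy power-of-2 positions; data bits are at positions {3,5,6,7,9,10,11,12,13,14,15,17,18,19,20,21,22,23,24,25,26,27,28,29,30,31} (1-indexed).
Extract: c[3]=0 c[5]=1 c[6]=0 c[7]=1 c[9]=0 c[10]=1 c[11]=1 c[12]=0 c[13]=0 c[14]=1 c[15]=1 c[17]=0 c[18]=0 c[19]=1 c[20]=1 c[21]=0 c[22]=0 c[23]=0 c[24]=0 c[25]=1 c[26]=1 c[27]=1 c[28]=1 c[29]=0 c[30]=1 c[31]=1
Data = 01010110011001100001111011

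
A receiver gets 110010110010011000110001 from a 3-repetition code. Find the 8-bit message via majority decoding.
Split into 3-bit blocks and majority-vote each:
  block 1 = 110: 2 ones, 1 zeros → 1
  block 2 = 010: 1 ones, 2 zeros → 0
  block 3 = 110: 2 ones, 1 zeros → 1
  block 4 = 010: 1 ones, 2 zeros → 0
  block 5 = 011: 2 ones, 1 zeros → 1
  block 6 = 000: 0 ones, 3 zeros → 0
  block 7 = 110: 2 ones, 1 zeros → 1
  block 8 = 001: 1 ones, 2 zeros → 0
Decoded = 10101010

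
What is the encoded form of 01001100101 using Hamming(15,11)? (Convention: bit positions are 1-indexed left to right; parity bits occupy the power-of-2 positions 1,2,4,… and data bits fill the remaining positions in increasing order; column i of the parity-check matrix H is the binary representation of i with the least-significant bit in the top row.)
Codeword c = d · G (mod 2), d = 01001100101:
  c[0] = d·G[:,0] = (01001100101)·(11011010101) mod 2 = 0+1+0+0+1+0+0+0+1+0+1 mod 2 = 0
  c[1] = d·G[:,1] = (01001100101)·(10110110011) mod 2 = 0+0+0+0+0+1+0+0+0+0+1 mod 2 = 0
  c[2] = d·G[:,2] = (01001100101)·(10000000000) mod 2 = 0+0+0+0+0+0+0+0+0+0+0 mod 2 = 0
  c[3] = d·G[:,3] = (01001100101)·(01110001111) mod 2 = 0+1+0+0+0+0+0+0+1+0+1 mod 2 = 1
  c[4] = d·G[:,4] = (01001100101)·(01000000000) mod 2 = 0+1+0+0+0+0+0+0+0+0+0 mod 2 = 1
  c[5] = d·G[:,5] = (01001100101)·(00100000000) mod 2 = 0+0+0+0+0+0+0+0+0+0+0 mod 2 = 0
  c[6] = d·G[:,6] = (01001100101)·(00010000000) mod 2 = 0+0+0+0+0+0+0+0+0+0+0 mod 2 = 0
  c[7] = d·G[:,7] = (01001100101)·(00001111111) mod 2 = 0+0+0+0+1+1+0+0+1+0+1 mod 2 = 0
  c[8] = d·G[:,8] = (01001100101)·(00001000000) mod 2 = 0+0+0+0+1+0+0+0+0+0+0 mod 2 = 1
  c[9] = d·G[:,9] = (01001100101)·(00000100000) mod 2 = 0+0+0+0+0+1+0+0+0+0+0 mod 2 = 1
  c[10] = d·G[:,10] = (01001100101)·(00000010000) mod 2 = 0+0+0+0+0+0+0+0+0+0+0 mod 2 = 0
  c[11] = d·G[:,11] = (01001100101)·(00000001000) mod 2 = 0+0+0+0+0+0+0+0+0+0+0 mod 2 = 0
  c[12] = d·G[:,12] = (01001100101)·(00000000100) mod 2 = 0+0+0+0+0+0+0+0+1+0+0 mod 2 = 1
  c[13] = d·G[:,13] = (01001100101)·(00000000010) mod 2 = 0+0+0+0+0+0+0+0+0+0+0 mod 2 = 0
  c[14] = d·G[:,14] = (01001100101)·(00000000001) mod 2 = 0+0+0+0+0+0+0+0+0+0+1 mod 2 = 1
Codeword = 000110001100101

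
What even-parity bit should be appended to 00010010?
Sum of data bits: 0+0+0+1+0+0+1+0 = 2.
2 mod 2 = 0, so parity bit = 0.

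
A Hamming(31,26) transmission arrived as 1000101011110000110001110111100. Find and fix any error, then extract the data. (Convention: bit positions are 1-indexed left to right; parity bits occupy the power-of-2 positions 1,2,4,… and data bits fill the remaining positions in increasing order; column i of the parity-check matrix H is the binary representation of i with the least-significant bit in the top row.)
Syndrome s = H · r^T (mod 2), r = 1000101011110000110001110111100:
  s[0] = (1010101010101010101010101010101)·(1000101011110000110001110111100) mod 2 = 1+0+0+0+1+0+1+0+1+0+1+0+0+0+0+0+1+0+0+0+0+0+1+0+0+0+1+0+1+0+0 mod 2 = 1
  s[1] = (0110011001100110011001100110011)·(1000101011110000110001110111100) mod 2 = 0+0+0+0+0+0+1+0+0+1+1+0+0+0+0+0+0+1+0+0+0+1+1+0+0+1+1+0+0+0+0 mod 2 = 0
  s[2] = (0001111000011110000111100001111)·(1000101011110000110001110111100) mod 2 = 0+0+0+0+1+0+1+0+0+0+0+1+0+0+0+0+0+0+0+0+0+1+1+0+0+0+0+1+1+0+0 mod 2 = 1
  s[3] = (0000000111111110000000011111111)·(1000101011110000110001110111100) mod 2 = 0+0+0+0+0+0+0+0+1+1+1+1+0+0+0+0+0+0+0+0+0+0+0+1+0+1+1+1+1+0+0 mod 2 = 1
  s[4] = (0000000000000001111111111111111)·(1000101011110000110001110111100) mod 2 = 0+0+0+0+0+0+0+0+0+0+0+0+0+0+0+0+1+1+0+0+0+1+1+1+0+1+1+1+1+0+0 mod 2 = 1
Syndrome = 10111
Column 29 of H equals this syndrome → error at bit 29 (1-indexed).
Flip bit 29: 1000101011110000110001110111100 → 1000101011110000110001110111000
Extract data bits at positions {3,5,6,7,9,10,11,12,13,14,15,17,18,19,20,21,22,23,24,25,26,27,28,29,30,31}: 01011111000110001110111000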